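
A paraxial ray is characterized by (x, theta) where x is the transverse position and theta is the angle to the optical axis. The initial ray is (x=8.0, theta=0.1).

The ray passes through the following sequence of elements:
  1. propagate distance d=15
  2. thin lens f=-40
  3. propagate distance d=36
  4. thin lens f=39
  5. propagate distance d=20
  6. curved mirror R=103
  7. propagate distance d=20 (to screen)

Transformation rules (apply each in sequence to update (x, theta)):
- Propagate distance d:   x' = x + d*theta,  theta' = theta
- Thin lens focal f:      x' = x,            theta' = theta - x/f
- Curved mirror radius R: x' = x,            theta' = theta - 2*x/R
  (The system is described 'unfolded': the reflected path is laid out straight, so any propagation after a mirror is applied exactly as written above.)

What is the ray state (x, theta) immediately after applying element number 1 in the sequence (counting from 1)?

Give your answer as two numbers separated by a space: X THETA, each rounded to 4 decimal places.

Initial: x=8.0000 theta=0.1000
After 1 (propagate distance d=15): x=9.5000 theta=0.1000
Rounded to 4 decimal places: x = 9.5000, theta = 0.1000

Answer: 9.5000 0.1000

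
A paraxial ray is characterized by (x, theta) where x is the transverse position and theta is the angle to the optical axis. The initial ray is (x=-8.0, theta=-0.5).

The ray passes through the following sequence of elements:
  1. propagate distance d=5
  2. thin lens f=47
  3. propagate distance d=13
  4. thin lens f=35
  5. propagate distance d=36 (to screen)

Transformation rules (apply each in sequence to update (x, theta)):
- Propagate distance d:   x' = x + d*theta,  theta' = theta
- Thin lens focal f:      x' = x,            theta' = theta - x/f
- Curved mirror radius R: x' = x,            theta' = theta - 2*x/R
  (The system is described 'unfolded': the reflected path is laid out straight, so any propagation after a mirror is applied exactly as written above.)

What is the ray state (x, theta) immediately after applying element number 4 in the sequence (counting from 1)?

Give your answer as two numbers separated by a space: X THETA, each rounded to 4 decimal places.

Answer: -14.0957 0.1261

Derivation:
Initial: x=-8.0000 theta=-0.5000
After 1 (propagate distance d=5): x=-10.5000 theta=-0.5000
After 2 (thin lens f=47): x=-10.5000 theta=-13/47 (≈-0.2766)
After 3 (propagate distance d=13): x=-1325/94 (≈-14.0957) theta=-13/47 (≈-0.2766)
After 4 (thin lens f=35): x=-1325/94 (≈-14.0957) theta=83/658 (≈0.1261)
Rounded to 4 decimal places: x = -14.0957, theta = 0.1261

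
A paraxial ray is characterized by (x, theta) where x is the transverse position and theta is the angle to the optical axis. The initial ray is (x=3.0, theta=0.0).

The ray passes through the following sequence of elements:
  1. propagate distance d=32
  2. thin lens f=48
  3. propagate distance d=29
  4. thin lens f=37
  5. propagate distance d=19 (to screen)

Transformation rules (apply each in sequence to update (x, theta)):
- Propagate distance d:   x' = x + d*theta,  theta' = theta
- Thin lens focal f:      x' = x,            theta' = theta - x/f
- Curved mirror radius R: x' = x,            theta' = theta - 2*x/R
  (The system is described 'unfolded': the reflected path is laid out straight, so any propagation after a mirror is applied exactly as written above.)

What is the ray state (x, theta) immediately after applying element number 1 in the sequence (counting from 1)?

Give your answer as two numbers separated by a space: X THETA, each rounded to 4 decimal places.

Answer: 3.0000 0.0000

Derivation:
Initial: x=3.0000 theta=0.0000
After 1 (propagate distance d=32): x=3.0000 theta=0.0000
Rounded to 4 decimal places: x = 3.0000, theta = 0.0000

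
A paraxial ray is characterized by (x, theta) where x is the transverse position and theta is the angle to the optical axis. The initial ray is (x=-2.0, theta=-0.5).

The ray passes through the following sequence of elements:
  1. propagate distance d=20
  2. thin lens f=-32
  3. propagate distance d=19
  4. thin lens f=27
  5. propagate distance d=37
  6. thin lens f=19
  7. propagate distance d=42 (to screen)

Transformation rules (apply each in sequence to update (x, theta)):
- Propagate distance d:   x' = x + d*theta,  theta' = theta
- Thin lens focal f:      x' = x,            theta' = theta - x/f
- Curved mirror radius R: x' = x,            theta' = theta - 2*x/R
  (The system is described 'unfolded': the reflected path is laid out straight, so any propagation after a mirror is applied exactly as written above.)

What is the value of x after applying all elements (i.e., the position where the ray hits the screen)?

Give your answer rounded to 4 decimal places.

Answer: 34.1347

Derivation:
Initial: x=-2.0000 theta=-0.5000
After 1 (propagate distance d=20): x=-12.0000 theta=-0.5000
After 2 (thin lens f=-32): x=-12.0000 theta=-0.8750
After 3 (propagate distance d=19): x=-28.6250 theta=-0.8750
After 4 (thin lens f=27): x=-28.6250 theta=5/27 (≈0.1852)
After 5 (propagate distance d=37): x=-4703/216 (≈-21.7731) theta=5/27 (≈0.1852)
After 6 (thin lens f=19): x=-4703/216 (≈-21.7731) theta=607/456 (≈1.3311)
After 7 (propagate distance d=42 (to screen)): x=140089/4104 (≈34.1347) theta=607/456 (≈1.3311)
Rounded to 4 decimal places: x = 34.1347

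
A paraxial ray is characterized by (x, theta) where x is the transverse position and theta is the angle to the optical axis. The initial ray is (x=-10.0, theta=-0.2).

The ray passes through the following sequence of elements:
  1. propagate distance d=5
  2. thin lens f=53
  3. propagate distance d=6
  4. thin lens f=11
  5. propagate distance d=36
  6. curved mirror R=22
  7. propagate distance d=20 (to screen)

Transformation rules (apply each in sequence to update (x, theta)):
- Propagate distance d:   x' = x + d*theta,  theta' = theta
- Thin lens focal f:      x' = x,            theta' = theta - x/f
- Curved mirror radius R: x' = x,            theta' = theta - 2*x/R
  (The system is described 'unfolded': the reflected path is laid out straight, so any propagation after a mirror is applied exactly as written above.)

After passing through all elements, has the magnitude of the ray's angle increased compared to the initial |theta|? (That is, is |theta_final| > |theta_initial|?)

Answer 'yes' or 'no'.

Initial: x=-10.0000 theta=-0.2000
After 1 (propagate distance d=5): x=-11.0000 theta=-0.2000
After 2 (thin lens f=53): x=-11.0000 theta=2/265 (≈0.0075)
After 3 (propagate distance d=6): x=-2903/265 (≈-10.9547) theta=2/265 (≈0.0075)
After 4 (thin lens f=11): x=-2903/265 (≈-10.9547) theta=585/583 (≈1.0034)
After 5 (propagate distance d=36): x=73367/2915 (≈25.1688) theta=585/583 (≈1.0034)
After 6 (curved mirror R=22): x=73367/2915 (≈25.1688) theta=-41192/32065 (≈-1.2846)
After 7 (propagate distance d=20 (to screen)): x=-16803/32065 (≈-0.5240) theta=-41192/32065 (≈-1.2846)
|theta_initial|=0.2000 |theta_final|=41192/32065 (≈1.2846) -> increased

Answer: yes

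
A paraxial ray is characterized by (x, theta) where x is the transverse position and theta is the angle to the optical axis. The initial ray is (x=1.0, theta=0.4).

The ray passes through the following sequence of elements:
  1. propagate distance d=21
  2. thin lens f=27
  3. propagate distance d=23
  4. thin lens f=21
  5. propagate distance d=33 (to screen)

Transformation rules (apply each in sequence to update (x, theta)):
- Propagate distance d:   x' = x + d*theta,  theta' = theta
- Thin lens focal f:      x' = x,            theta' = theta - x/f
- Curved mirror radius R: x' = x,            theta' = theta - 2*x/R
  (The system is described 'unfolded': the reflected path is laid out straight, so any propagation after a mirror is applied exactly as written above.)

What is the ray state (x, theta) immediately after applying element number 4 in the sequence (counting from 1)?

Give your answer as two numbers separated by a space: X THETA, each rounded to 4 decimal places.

Initial: x=1.0000 theta=0.4000
After 1 (propagate distance d=21): x=9.4000 theta=0.4000
After 2 (thin lens f=27): x=9.4000 theta=7/135 (≈0.0519)
After 3 (propagate distance d=23): x=286/27 (≈10.5926) theta=7/135 (≈0.0519)
After 4 (thin lens f=21): x=286/27 (≈10.5926) theta=-1283/2835 (≈-0.4526)
Rounded to 4 decimal places: x = 10.5926, theta = -0.4526

Answer: 10.5926 -0.4526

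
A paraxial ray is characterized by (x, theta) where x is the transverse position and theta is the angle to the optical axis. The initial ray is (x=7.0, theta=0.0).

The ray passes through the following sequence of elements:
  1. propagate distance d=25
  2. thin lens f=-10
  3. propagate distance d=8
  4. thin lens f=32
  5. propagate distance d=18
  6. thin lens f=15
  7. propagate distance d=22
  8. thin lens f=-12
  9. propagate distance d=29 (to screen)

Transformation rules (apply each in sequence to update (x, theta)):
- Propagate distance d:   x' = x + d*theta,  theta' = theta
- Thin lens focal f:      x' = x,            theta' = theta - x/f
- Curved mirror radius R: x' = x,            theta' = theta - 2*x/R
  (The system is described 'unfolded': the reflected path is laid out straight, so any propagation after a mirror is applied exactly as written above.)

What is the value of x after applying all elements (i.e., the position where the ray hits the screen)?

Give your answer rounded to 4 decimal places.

Answer: -31.9958

Derivation:
Initial: x=7.0000 theta=0.0000
After 1 (propagate distance d=25): x=7.0000 theta=0.0000
After 2 (thin lens f=-10): x=7.0000 theta=0.7000
After 3 (propagate distance d=8): x=12.6000 theta=0.7000
After 4 (thin lens f=32): x=12.6000 theta=49/160 (≈0.3063)
After 5 (propagate distance d=18): x=18.1125 theta=49/160 (≈0.3063)
After 6 (thin lens f=15): x=18.1125 theta=-721/800 (≈-0.9013)
After 7 (propagate distance d=22): x=-1.7150 theta=-721/800 (≈-0.9013)
After 8 (thin lens f=-12): x=-1.7150 theta=-1253/1200 (≈-1.0442)
After 9 (propagate distance d=29 (to screen)): x=-7679/240 (≈-31.9958) theta=-1253/1200 (≈-1.0442)
Rounded to 4 decimal places: x = -31.9958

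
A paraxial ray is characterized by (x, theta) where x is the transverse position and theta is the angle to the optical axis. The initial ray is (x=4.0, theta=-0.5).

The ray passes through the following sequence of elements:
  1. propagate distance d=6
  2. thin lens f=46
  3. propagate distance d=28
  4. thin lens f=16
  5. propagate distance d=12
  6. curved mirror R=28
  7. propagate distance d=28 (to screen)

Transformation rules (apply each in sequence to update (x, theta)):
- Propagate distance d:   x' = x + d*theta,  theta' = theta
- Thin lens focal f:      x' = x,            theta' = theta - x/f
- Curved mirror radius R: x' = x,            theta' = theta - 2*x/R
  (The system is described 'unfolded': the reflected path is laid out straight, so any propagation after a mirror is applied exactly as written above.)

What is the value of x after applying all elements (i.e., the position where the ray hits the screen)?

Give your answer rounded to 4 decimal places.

Answer: 18.8696

Derivation:
Initial: x=4.0000 theta=-0.5000
After 1 (propagate distance d=6): x=1.0000 theta=-0.5000
After 2 (thin lens f=46): x=1.0000 theta=-12/23 (≈-0.5217)
After 3 (propagate distance d=28): x=-313/23 (≈-13.6087) theta=-12/23 (≈-0.5217)
After 4 (thin lens f=16): x=-313/23 (≈-13.6087) theta=121/368 (≈0.3288)
After 5 (propagate distance d=12): x=-889/92 (≈-9.6630) theta=121/368 (≈0.3288)
After 6 (curved mirror R=28): x=-889/92 (≈-9.6630) theta=375/368 (≈1.0190)
After 7 (propagate distance d=28 (to screen)): x=434/23 (≈18.8696) theta=375/368 (≈1.0190)
Rounded to 4 decimal places: x = 18.8696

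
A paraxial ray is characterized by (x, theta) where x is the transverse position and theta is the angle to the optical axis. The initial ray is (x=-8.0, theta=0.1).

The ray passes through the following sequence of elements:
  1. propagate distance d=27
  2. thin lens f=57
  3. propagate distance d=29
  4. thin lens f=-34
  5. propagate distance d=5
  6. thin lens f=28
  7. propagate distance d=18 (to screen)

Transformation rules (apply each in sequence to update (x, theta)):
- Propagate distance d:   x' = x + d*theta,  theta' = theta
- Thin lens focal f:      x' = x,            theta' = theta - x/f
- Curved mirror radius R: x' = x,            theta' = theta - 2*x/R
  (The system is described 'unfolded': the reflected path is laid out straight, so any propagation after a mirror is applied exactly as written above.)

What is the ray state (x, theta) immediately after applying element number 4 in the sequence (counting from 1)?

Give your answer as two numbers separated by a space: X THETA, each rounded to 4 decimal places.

Initial: x=-8.0000 theta=0.1000
After 1 (propagate distance d=27): x=-5.3000 theta=0.1000
After 2 (thin lens f=57): x=-5.3000 theta=11/57 (≈0.1930)
After 3 (propagate distance d=29): x=169/570 (≈0.2965) theta=11/57 (≈0.1930)
After 4 (thin lens f=-34): x=169/570 (≈0.2965) theta=1303/6460 (≈0.2017)
Rounded to 4 decimal places: x = 0.2965, theta = 0.2017

Answer: 0.2965 0.2017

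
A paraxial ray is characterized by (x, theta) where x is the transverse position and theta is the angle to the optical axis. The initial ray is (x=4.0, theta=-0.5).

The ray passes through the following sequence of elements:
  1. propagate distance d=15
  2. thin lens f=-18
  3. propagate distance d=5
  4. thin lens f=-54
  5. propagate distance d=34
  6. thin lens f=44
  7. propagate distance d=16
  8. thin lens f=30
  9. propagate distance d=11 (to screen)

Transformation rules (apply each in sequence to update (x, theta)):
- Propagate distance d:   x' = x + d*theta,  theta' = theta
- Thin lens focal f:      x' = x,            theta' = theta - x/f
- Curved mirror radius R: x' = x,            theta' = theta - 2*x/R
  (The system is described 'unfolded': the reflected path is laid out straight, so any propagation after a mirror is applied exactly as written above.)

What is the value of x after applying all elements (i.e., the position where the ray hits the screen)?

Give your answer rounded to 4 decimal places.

Initial: x=4.0000 theta=-0.5000
After 1 (propagate distance d=15): x=-3.5000 theta=-0.5000
After 2 (thin lens f=-18): x=-3.5000 theta=-25/36 (≈-0.6944)
After 3 (propagate distance d=5): x=-251/36 (≈-6.9722) theta=-25/36 (≈-0.6944)
After 4 (thin lens f=-54): x=-251/36 (≈-6.9722) theta=-1601/1944 (≈-0.8236)
After 5 (propagate distance d=34): x=-16997/486 (≈-34.9733) theta=-1601/1944 (≈-0.8236)
After 6 (thin lens f=44): x=-16997/486 (≈-34.9733) theta=-307/10692 (≈-0.0287)
After 7 (propagate distance d=16): x=-21047/594 (≈-35.4327) theta=-307/10692 (≈-0.0287)
After 8 (thin lens f=30): x=-21047/594 (≈-35.4327) theta=30803/26730 (≈1.1524)
After 9 (propagate distance d=11 (to screen)): x=-304141/13365 (≈-22.7565) theta=30803/26730 (≈1.1524)
Rounded to 4 decimal places: x = -22.7565

Answer: -22.7565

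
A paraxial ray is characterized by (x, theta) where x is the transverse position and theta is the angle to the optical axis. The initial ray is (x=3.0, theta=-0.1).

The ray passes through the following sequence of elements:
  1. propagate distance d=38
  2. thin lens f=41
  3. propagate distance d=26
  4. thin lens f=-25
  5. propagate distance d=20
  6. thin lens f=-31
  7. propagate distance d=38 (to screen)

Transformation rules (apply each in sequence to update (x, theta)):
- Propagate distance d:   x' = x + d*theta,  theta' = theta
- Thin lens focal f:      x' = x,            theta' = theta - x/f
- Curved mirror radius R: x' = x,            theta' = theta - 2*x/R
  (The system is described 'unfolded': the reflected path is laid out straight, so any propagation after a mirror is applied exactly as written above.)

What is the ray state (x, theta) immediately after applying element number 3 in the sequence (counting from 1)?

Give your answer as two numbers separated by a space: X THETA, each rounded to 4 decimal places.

Initial: x=3.0000 theta=-0.1000
After 1 (propagate distance d=38): x=-0.8000 theta=-0.1000
After 2 (thin lens f=41): x=-0.8000 theta=-33/410 (≈-0.0805)
After 3 (propagate distance d=26): x=-593/205 (≈-2.8927) theta=-33/410 (≈-0.0805)
Rounded to 4 decimal places: x = -2.8927, theta = -0.0805

Answer: -2.8927 -0.0805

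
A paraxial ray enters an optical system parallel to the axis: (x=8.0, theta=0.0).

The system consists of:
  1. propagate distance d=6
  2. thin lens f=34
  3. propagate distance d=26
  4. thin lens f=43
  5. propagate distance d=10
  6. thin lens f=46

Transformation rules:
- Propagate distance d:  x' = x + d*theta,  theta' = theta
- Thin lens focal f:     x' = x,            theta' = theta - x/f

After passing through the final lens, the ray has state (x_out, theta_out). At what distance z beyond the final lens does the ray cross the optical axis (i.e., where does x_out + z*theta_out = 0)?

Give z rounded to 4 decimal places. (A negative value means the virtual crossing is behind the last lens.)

Answer: -3.5028

Derivation:
Initial: x=8.0000 theta=0.0000
After 1 (propagate distance d=6): x=8.0000 theta=0.0000
After 2 (thin lens f=34): x=8.0000 theta=-4/17 (≈-0.2353)
After 3 (propagate distance d=26): x=32/17 (≈1.8824) theta=-4/17 (≈-0.2353)
After 4 (thin lens f=43): x=32/17 (≈1.8824) theta=-12/43 (≈-0.2791)
After 5 (propagate distance d=10): x=-664/731 (≈-0.9083) theta=-12/43 (≈-0.2791)
After 6 (thin lens f=46): x=-664/731 (≈-0.9083) theta=-4360/16813 (≈-0.2593)
z_focus = -x_out/theta_out = -(-664/731)/(-4360/16813) = -1909/545 ≈ -3.5028
Rounded to 4 decimal places: z = -3.5028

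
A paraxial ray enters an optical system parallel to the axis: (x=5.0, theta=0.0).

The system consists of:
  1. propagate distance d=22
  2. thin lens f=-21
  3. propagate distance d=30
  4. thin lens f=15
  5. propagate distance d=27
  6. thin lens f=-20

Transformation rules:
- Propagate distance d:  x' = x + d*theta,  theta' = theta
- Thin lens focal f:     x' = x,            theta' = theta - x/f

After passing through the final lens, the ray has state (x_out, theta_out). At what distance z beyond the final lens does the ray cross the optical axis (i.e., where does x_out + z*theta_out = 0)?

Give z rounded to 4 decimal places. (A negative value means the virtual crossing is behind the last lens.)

Answer: -4.4660

Derivation:
Initial: x=5.0000 theta=0.0000
After 1 (propagate distance d=22): x=5.0000 theta=0.0000
After 2 (thin lens f=-21): x=5.0000 theta=5/21 (≈0.2381)
After 3 (propagate distance d=30): x=85/7 (≈12.1429) theta=5/21 (≈0.2381)
After 4 (thin lens f=15): x=85/7 (≈12.1429) theta=-4/7 (≈-0.5714)
After 5 (propagate distance d=27): x=-23/7 (≈-3.2857) theta=-4/7 (≈-0.5714)
After 6 (thin lens f=-20): x=-23/7 (≈-3.2857) theta=-103/140 (≈-0.7357)
z_focus = -x_out/theta_out = -(-23/7)/(-103/140) = -460/103 ≈ -4.4660
Rounded to 4 decimal places: z = -4.4660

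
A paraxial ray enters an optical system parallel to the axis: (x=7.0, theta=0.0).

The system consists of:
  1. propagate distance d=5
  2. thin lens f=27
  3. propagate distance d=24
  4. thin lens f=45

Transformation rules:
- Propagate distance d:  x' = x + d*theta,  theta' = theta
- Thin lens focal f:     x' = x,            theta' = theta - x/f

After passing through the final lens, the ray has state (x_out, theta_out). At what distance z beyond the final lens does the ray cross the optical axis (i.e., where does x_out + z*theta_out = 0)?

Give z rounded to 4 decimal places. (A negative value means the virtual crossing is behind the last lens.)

Initial: x=7.0000 theta=0.0000
After 1 (propagate distance d=5): x=7.0000 theta=0.0000
After 2 (thin lens f=27): x=7.0000 theta=-7/27 (≈-0.2593)
After 3 (propagate distance d=24): x=7/9 (≈0.7778) theta=-7/27 (≈-0.2593)
After 4 (thin lens f=45): x=7/9 (≈0.7778) theta=-112/405 (≈-0.2765)
z_focus = -x_out/theta_out = -(7/9)/(-112/405) = 2.8125
Rounded to 4 decimal places: z = 2.8125

Answer: 2.8125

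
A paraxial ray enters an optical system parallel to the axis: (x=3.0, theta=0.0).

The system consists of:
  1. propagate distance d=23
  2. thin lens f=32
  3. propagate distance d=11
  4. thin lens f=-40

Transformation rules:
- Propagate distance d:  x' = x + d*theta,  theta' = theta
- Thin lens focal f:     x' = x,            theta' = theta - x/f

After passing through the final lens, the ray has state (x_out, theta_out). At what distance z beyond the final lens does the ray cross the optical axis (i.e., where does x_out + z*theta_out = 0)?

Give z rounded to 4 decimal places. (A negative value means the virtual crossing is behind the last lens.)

Answer: 44.2105

Derivation:
Initial: x=3.0000 theta=0.0000
After 1 (propagate distance d=23): x=3.0000 theta=0.0000
After 2 (thin lens f=32): x=3.0000 theta=-3/32 (≈-0.0938)
After 3 (propagate distance d=11): x=63/32 (≈1.9688) theta=-3/32 (≈-0.0938)
After 4 (thin lens f=-40): x=63/32 (≈1.9688) theta=-57/1280 (≈-0.0445)
z_focus = -x_out/theta_out = -(63/32)/(-57/1280) = 840/19 ≈ 44.2105
Rounded to 4 decimal places: z = 44.2105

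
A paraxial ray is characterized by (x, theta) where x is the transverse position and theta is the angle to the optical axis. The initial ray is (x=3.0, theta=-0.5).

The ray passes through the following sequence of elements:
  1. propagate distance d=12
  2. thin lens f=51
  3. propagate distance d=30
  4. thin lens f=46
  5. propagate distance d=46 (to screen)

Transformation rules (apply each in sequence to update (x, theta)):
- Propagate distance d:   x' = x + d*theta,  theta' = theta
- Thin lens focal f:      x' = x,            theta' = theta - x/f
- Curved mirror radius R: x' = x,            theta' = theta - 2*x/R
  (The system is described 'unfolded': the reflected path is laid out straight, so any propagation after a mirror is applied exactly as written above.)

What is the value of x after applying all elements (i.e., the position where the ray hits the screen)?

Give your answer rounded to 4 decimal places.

Answer: -20.2941

Derivation:
Initial: x=3.0000 theta=-0.5000
After 1 (propagate distance d=12): x=-3.0000 theta=-0.5000
After 2 (thin lens f=51): x=-3.0000 theta=-15/34 (≈-0.4412)
After 3 (propagate distance d=30): x=-276/17 (≈-16.2353) theta=-15/34 (≈-0.4412)
After 4 (thin lens f=46): x=-276/17 (≈-16.2353) theta=-3/34 (≈-0.0882)
After 5 (propagate distance d=46 (to screen)): x=-345/17 (≈-20.2941) theta=-3/34 (≈-0.0882)
Rounded to 4 decimal places: x = -20.2941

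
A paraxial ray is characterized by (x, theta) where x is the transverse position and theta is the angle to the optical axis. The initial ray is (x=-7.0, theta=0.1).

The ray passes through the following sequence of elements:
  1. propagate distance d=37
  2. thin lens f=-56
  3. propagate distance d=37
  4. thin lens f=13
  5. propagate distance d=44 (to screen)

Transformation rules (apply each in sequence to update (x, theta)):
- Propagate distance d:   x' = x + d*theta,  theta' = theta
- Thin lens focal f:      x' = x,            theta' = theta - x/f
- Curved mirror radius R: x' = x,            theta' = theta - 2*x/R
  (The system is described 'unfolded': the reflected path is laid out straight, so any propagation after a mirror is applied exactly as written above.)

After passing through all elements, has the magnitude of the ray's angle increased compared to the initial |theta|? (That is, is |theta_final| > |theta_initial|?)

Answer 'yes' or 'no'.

Answer: yes

Derivation:
Initial: x=-7.0000 theta=0.1000
After 1 (propagate distance d=37): x=-3.3000 theta=0.1000
After 2 (thin lens f=-56): x=-3.3000 theta=23/560 (≈0.0411)
After 3 (propagate distance d=37): x=-997/560 (≈-1.7804) theta=23/560 (≈0.0411)
After 4 (thin lens f=13): x=-997/560 (≈-1.7804) theta=81/455 (≈0.1780)
After 5 (propagate distance d=44 (to screen)): x=44063/7280 (≈6.0526) theta=81/455 (≈0.1780)
|theta_initial|=0.1000 |theta_final|=81/455 (≈0.1780) -> increased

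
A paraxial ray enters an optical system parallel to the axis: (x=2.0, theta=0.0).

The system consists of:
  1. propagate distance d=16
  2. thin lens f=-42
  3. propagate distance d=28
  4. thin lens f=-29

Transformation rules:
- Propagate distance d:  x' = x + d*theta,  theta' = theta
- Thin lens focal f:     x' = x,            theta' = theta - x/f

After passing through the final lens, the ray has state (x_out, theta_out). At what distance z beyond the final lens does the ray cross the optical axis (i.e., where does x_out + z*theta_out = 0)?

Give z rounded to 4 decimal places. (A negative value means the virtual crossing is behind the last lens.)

Initial: x=2.0000 theta=0.0000
After 1 (propagate distance d=16): x=2.0000 theta=0.0000
After 2 (thin lens f=-42): x=2.0000 theta=1/21 (≈0.0476)
After 3 (propagate distance d=28): x=10/3 (≈3.3333) theta=1/21 (≈0.0476)
After 4 (thin lens f=-29): x=10/3 (≈3.3333) theta=33/203 (≈0.1626)
z_focus = -x_out/theta_out = -(10/3)/(33/203) = -2030/99 ≈ -20.5051
Rounded to 4 decimal places: z = -20.5051

Answer: -20.5051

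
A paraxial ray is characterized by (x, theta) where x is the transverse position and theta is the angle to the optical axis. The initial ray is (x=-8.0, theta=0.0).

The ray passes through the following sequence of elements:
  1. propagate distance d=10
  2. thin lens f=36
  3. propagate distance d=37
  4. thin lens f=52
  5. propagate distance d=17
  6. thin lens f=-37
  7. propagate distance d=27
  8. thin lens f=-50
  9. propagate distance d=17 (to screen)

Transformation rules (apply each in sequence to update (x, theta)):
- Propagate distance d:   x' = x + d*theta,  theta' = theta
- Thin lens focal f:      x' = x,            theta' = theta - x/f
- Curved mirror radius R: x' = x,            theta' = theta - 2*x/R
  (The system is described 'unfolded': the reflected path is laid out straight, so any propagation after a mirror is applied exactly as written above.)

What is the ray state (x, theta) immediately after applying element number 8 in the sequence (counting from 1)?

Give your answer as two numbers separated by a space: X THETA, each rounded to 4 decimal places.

Answer: 12.6779 0.5777

Derivation:
Initial: x=-8.0000 theta=0.0000
After 1 (propagate distance d=10): x=-8.0000 theta=0.0000
After 2 (thin lens f=36): x=-8.0000 theta=2/9 (≈0.2222)
After 3 (propagate distance d=37): x=2/9 (≈0.2222) theta=2/9 (≈0.2222)
After 4 (thin lens f=52): x=2/9 (≈0.2222) theta=17/78 (≈0.2179)
After 5 (propagate distance d=17): x=919/234 (≈3.9274) theta=17/78 (≈0.2179)
After 6 (thin lens f=-37): x=919/234 (≈3.9274) theta=1403/4329 (≈0.3241)
After 7 (propagate distance d=27): x=109765/8658 (≈12.6779) theta=1403/4329 (≈0.3241)
After 8 (thin lens f=-50): x=109765/8658 (≈12.6779) theta=5557/9620 (≈0.5777)
Rounded to 4 decimal places: x = 12.6779, theta = 0.5777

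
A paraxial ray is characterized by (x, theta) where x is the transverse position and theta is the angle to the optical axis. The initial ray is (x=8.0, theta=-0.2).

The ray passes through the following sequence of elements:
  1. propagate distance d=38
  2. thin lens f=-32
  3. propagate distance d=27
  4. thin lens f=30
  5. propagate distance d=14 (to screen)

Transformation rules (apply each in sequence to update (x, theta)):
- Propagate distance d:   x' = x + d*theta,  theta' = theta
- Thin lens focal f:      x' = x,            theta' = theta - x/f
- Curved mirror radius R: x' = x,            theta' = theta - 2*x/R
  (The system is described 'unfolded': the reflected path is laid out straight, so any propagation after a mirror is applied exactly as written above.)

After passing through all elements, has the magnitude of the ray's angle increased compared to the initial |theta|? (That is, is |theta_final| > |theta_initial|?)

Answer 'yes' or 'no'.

Answer: no

Derivation:
Initial: x=8.0000 theta=-0.2000
After 1 (propagate distance d=38): x=0.4000 theta=-0.2000
After 2 (thin lens f=-32): x=0.4000 theta=-0.1875
After 3 (propagate distance d=27): x=-4.6625 theta=-0.1875
After 4 (thin lens f=30): x=-4.6625 theta=-77/2400 (≈-0.0321)
After 5 (propagate distance d=14 (to screen)): x=-3067/600 (≈-5.1117) theta=-77/2400 (≈-0.0321)
|theta_initial|=0.2000 |theta_final|=77/2400 (≈0.0321) -> not increased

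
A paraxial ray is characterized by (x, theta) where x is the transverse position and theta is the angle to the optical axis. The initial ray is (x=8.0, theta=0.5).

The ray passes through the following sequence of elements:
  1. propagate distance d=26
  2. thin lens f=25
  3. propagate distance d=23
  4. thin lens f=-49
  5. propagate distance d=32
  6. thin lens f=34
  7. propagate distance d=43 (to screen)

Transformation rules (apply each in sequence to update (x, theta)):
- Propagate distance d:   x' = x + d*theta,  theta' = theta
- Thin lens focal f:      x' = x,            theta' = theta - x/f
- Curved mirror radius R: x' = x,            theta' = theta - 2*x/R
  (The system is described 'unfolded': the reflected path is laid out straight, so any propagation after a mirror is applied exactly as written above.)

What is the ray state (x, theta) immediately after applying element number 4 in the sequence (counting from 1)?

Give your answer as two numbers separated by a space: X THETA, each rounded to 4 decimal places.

Answer: 13.1800 -0.0710

Derivation:
Initial: x=8.0000 theta=0.5000
After 1 (propagate distance d=26): x=21.0000 theta=0.5000
After 2 (thin lens f=25): x=21.0000 theta=-0.3400
After 3 (propagate distance d=23): x=13.1800 theta=-0.3400
After 4 (thin lens f=-49): x=13.1800 theta=-87/1225 (≈-0.0710)
Rounded to 4 decimal places: x = 13.1800, theta = -0.0710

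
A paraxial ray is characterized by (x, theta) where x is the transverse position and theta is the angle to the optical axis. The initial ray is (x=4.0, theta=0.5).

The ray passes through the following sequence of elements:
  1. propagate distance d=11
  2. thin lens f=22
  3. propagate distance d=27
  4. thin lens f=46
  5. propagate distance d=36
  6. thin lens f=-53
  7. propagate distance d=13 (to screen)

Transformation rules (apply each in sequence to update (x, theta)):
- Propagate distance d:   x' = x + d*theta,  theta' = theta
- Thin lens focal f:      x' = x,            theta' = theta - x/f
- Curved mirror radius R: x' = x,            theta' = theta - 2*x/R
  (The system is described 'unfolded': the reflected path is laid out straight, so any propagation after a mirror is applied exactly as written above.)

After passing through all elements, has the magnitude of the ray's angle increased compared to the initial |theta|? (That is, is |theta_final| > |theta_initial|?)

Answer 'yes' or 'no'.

Initial: x=4.0000 theta=0.5000
After 1 (propagate distance d=11): x=9.5000 theta=0.5000
After 2 (thin lens f=22): x=9.5000 theta=3/44 (≈0.0682)
After 3 (propagate distance d=27): x=499/44 (≈11.3409) theta=3/44 (≈0.0682)
After 4 (thin lens f=46): x=499/44 (≈11.3409) theta=-361/2024 (≈-0.1784)
After 5 (propagate distance d=36): x=4979/1012 (≈4.9200) theta=-361/2024 (≈-0.1784)
After 6 (thin lens f=-53): x=4979/1012 (≈4.9200) theta=-9175/107272 (≈-0.0855)
After 7 (propagate distance d=13 (to screen)): x=408499/107272 (≈3.8081) theta=-9175/107272 (≈-0.0855)
|theta_initial|=0.5000 |theta_final|=9175/107272 (≈0.0855) -> not increased

Answer: no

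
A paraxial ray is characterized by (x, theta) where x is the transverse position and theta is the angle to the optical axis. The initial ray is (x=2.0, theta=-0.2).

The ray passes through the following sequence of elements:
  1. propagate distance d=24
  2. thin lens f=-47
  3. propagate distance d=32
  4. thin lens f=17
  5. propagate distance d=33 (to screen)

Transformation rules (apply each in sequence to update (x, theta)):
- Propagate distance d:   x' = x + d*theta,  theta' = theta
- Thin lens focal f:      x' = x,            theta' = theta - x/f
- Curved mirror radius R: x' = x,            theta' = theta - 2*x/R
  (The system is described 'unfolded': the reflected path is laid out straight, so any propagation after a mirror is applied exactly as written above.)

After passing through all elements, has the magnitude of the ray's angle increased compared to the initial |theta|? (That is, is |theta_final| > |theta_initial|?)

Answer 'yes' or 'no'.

Initial: x=2.0000 theta=-0.2000
After 1 (propagate distance d=24): x=-2.8000 theta=-0.2000
After 2 (thin lens f=-47): x=-2.8000 theta=-61/235 (≈-0.2596)
After 3 (propagate distance d=32): x=-522/47 (≈-11.1064) theta=-61/235 (≈-0.2596)
After 4 (thin lens f=17): x=-522/47 (≈-11.1064) theta=1573/3995 (≈0.3937)
After 5 (propagate distance d=33 (to screen)): x=7539/3995 (≈1.8871) theta=1573/3995 (≈0.3937)
|theta_initial|=0.2000 |theta_final|=1573/3995 (≈0.3937) -> increased

Answer: yes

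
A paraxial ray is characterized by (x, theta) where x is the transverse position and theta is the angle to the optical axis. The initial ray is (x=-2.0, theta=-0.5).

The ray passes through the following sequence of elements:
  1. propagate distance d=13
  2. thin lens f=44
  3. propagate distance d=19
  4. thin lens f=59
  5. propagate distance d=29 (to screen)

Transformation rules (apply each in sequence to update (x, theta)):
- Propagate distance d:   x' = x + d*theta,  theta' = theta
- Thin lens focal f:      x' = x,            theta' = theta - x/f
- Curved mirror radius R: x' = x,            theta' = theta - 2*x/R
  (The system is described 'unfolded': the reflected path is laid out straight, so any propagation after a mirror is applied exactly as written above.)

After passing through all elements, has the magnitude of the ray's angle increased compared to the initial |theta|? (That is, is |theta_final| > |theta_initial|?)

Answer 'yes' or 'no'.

Answer: no

Derivation:
Initial: x=-2.0000 theta=-0.5000
After 1 (propagate distance d=13): x=-8.5000 theta=-0.5000
After 2 (thin lens f=44): x=-8.5000 theta=-27/88 (≈-0.3068)
After 3 (propagate distance d=19): x=-1261/88 (≈-14.3295) theta=-27/88 (≈-0.3068)
After 4 (thin lens f=59): x=-1261/88 (≈-14.3295) theta=-83/1298 (≈-0.0639)
After 5 (propagate distance d=29 (to screen)): x=-84027/5192 (≈-16.1839) theta=-83/1298 (≈-0.0639)
|theta_initial|=0.5000 |theta_final|=83/1298 (≈0.0639) -> not increased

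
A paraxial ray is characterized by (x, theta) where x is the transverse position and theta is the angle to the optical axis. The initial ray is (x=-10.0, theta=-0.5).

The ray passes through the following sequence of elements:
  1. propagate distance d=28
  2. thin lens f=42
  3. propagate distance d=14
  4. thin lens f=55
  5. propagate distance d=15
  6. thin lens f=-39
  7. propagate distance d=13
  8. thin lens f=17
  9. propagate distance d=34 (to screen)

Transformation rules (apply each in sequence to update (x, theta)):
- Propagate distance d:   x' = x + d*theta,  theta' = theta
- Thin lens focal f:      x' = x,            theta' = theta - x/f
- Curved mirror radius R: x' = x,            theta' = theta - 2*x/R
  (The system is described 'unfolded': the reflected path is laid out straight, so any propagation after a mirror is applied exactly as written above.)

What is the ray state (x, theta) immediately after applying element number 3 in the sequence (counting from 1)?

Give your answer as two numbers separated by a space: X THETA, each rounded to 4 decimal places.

Answer: -23.0000 0.0714

Derivation:
Initial: x=-10.0000 theta=-0.5000
After 1 (propagate distance d=28): x=-24.0000 theta=-0.5000
After 2 (thin lens f=42): x=-24.0000 theta=1/14 (≈0.0714)
After 3 (propagate distance d=14): x=-23.0000 theta=1/14 (≈0.0714)
Rounded to 4 decimal places: x = -23.0000, theta = 0.0714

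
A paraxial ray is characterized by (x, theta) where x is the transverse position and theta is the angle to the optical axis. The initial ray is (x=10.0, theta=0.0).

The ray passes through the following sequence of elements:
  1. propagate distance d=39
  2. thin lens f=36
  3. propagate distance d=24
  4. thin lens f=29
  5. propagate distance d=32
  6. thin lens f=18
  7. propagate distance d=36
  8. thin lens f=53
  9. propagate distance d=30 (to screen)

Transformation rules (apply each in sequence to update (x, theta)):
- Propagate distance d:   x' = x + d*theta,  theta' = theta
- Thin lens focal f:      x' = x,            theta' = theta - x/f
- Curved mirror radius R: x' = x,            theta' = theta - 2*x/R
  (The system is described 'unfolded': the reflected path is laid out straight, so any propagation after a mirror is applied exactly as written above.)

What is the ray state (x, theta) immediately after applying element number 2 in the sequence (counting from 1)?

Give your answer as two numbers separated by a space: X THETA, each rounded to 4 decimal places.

Initial: x=10.0000 theta=0.0000
After 1 (propagate distance d=39): x=10.0000 theta=0.0000
After 2 (thin lens f=36): x=10.0000 theta=-5/18 (≈-0.2778)
Rounded to 4 decimal places: x = 10.0000, theta = -0.2778

Answer: 10.0000 -0.2778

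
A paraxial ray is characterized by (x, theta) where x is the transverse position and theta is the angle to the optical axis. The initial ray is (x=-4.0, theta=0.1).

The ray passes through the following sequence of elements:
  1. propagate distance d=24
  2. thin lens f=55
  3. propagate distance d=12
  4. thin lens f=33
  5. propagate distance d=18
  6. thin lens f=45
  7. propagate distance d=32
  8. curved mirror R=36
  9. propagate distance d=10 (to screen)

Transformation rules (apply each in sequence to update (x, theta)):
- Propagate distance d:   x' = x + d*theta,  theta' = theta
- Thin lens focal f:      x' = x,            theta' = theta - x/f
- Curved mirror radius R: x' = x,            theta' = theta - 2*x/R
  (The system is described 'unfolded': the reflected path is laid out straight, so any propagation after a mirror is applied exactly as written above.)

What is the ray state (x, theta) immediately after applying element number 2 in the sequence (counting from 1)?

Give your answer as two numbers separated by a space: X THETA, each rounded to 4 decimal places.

Answer: -1.6000 0.1291

Derivation:
Initial: x=-4.0000 theta=0.1000
After 1 (propagate distance d=24): x=-1.6000 theta=0.1000
After 2 (thin lens f=55): x=-1.6000 theta=71/550 (≈0.1291)
Rounded to 4 decimal places: x = -1.6000, theta = 0.1291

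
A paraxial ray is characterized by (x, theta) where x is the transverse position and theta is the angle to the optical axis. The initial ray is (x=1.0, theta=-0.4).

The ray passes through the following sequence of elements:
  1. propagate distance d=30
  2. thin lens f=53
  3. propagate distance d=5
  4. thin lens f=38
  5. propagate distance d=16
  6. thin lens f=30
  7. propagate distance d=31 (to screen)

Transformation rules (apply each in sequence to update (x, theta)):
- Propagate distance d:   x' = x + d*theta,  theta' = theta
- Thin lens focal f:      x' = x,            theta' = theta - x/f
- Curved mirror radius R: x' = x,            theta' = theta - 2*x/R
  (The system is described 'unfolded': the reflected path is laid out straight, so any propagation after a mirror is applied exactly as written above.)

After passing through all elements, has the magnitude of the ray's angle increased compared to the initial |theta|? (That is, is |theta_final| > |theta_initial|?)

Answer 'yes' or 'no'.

Initial: x=1.0000 theta=-0.4000
After 1 (propagate distance d=30): x=-11.0000 theta=-0.4000
After 2 (thin lens f=53): x=-11.0000 theta=-51/265 (≈-0.1925)
After 3 (propagate distance d=5): x=-634/53 (≈-11.9623) theta=-51/265 (≈-0.1925)
After 4 (thin lens f=38): x=-634/53 (≈-11.9623) theta=616/5035 (≈0.1223)
After 5 (propagate distance d=16): x=-50374/5035 (≈-10.0048) theta=616/5035 (≈0.1223)
After 6 (thin lens f=30): x=-50374/5035 (≈-10.0048) theta=34427/75525 (≈0.4558)
After 7 (propagate distance d=31 (to screen)): x=311627/75525 (≈4.1261) theta=34427/75525 (≈0.4558)
|theta_initial|=0.4000 |theta_final|=34427/75525 (≈0.4558) -> increased

Answer: yes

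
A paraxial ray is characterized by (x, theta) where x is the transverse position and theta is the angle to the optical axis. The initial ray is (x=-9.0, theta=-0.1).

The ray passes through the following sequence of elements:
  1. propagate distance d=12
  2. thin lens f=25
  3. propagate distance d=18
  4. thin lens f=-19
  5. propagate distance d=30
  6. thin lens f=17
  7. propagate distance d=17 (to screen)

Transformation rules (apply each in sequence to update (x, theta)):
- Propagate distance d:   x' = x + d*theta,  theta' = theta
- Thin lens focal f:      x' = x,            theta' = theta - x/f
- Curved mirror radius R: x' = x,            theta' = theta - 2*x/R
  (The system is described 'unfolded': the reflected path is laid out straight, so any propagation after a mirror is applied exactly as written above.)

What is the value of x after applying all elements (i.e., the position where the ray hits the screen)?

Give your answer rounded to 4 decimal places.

Initial: x=-9.0000 theta=-0.1000
After 1 (propagate distance d=12): x=-10.2000 theta=-0.1000
After 2 (thin lens f=25): x=-10.2000 theta=0.3080
After 3 (propagate distance d=18): x=-4.6560 theta=0.3080
After 4 (thin lens f=-19): x=-4.6560 theta=299/4750 (≈0.0629)
After 5 (propagate distance d=30): x=-6573/2375 (≈-2.7676) theta=299/4750 (≈0.0629)
After 6 (thin lens f=17): x=-6573/2375 (≈-2.7676) theta=18229/80750 (≈0.2257)
After 7 (propagate distance d=17 (to screen)): x=5083/4750 (≈1.0701) theta=18229/80750 (≈0.2257)
Rounded to 4 decimal places: x = 1.0701

Answer: 1.0701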